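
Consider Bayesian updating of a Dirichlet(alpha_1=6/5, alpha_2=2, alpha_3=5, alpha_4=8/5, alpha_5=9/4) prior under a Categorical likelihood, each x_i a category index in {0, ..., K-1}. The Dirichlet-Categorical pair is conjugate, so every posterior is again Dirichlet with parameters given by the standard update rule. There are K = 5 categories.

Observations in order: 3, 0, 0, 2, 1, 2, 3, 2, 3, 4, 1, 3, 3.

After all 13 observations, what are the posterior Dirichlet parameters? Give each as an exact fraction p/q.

obs 1: x=3 → posterior Dirichlet(6/5, 2, 5, 13/5, 9/4)
obs 2: x=0 → posterior Dirichlet(11/5, 2, 5, 13/5, 9/4)
obs 3: x=0 → posterior Dirichlet(16/5, 2, 5, 13/5, 9/4)
obs 4: x=2 → posterior Dirichlet(16/5, 2, 6, 13/5, 9/4)
obs 5: x=1 → posterior Dirichlet(16/5, 3, 6, 13/5, 9/4)
obs 6: x=2 → posterior Dirichlet(16/5, 3, 7, 13/5, 9/4)
obs 7: x=3 → posterior Dirichlet(16/5, 3, 7, 18/5, 9/4)
obs 8: x=2 → posterior Dirichlet(16/5, 3, 8, 18/5, 9/4)
obs 9: x=3 → posterior Dirichlet(16/5, 3, 8, 23/5, 9/4)
obs 10: x=4 → posterior Dirichlet(16/5, 3, 8, 23/5, 13/4)
obs 11: x=1 → posterior Dirichlet(16/5, 4, 8, 23/5, 13/4)
obs 12: x=3 → posterior Dirichlet(16/5, 4, 8, 28/5, 13/4)
obs 13: x=3 → posterior Dirichlet(16/5, 4, 8, 33/5, 13/4)

alpha_1=16/5, alpha_2=4, alpha_3=8, alpha_4=33/5, alpha_5=13/4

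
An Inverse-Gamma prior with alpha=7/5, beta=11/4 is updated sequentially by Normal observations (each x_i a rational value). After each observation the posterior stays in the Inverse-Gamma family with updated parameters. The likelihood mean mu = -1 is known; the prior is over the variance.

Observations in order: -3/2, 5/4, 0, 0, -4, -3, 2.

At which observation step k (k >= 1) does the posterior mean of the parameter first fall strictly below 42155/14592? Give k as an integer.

obs 1: x=-3/2 → posterior Inverse-Gamma(19/10, 23/8)
obs 2: x=5/4 → posterior Inverse-Gamma(12/5, 173/32)
obs 3: x=0 → posterior Inverse-Gamma(29/10, 189/32)
obs 4: x=0 → posterior Inverse-Gamma(17/5, 205/32)
obs 5: x=-4 → posterior Inverse-Gamma(39/10, 349/32)
obs 6: x=-3 → posterior Inverse-Gamma(22/5, 413/32)
obs 7: x=2 → posterior Inverse-Gamma(49/10, 557/32)

k = 4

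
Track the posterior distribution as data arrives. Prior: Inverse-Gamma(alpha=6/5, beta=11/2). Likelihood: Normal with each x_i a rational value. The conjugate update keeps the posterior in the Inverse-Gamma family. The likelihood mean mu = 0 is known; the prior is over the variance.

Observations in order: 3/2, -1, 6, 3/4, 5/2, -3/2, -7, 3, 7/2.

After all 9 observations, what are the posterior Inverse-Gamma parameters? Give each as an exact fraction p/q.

obs 1: x=3/2 → posterior Inverse-Gamma(17/10, 53/8)
obs 2: x=-1 → posterior Inverse-Gamma(11/5, 57/8)
obs 3: x=6 → posterior Inverse-Gamma(27/10, 201/8)
obs 4: x=3/4 → posterior Inverse-Gamma(16/5, 813/32)
obs 5: x=5/2 → posterior Inverse-Gamma(37/10, 913/32)
obs 6: x=-3/2 → posterior Inverse-Gamma(21/5, 949/32)
obs 7: x=-7 → posterior Inverse-Gamma(47/10, 1733/32)
obs 8: x=3 → posterior Inverse-Gamma(26/5, 1877/32)
obs 9: x=7/2 → posterior Inverse-Gamma(57/10, 2073/32)

alpha=57/10, beta=2073/32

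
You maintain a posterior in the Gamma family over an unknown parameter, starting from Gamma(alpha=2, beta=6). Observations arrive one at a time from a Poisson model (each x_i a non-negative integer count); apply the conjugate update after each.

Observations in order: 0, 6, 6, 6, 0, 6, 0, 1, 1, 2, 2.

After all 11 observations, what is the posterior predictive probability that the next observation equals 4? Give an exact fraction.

obs 1: x=0 → posterior Gamma(2, 7)
obs 2: x=6 → posterior Gamma(8, 8)
obs 3: x=6 → posterior Gamma(14, 9)
obs 4: x=6 → posterior Gamma(20, 10)
obs 5: x=0 → posterior Gamma(20, 11)
obs 6: x=6 → posterior Gamma(26, 12)
obs 7: x=0 → posterior Gamma(26, 13)
obs 8: x=1 → posterior Gamma(27, 14)
obs 9: x=1 → posterior Gamma(28, 15)
obs 10: x=2 → posterior Gamma(30, 16)
obs 11: x=2 → posterior Gamma(32, 17)

15497981387707258124049675715965625913977745/193517478553470072816186940603904793061097472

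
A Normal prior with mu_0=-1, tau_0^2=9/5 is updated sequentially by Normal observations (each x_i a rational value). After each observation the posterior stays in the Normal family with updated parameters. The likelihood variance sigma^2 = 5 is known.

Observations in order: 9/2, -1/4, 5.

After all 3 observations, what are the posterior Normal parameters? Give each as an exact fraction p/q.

obs 1: x=9/2 → posterior Normal(31/68, 45/34)
obs 2: x=-1/4 → posterior Normal(53/172, 45/43)
obs 3: x=5 → posterior Normal(233/208, 45/52)

mu_0=233/208, tau_0^2=45/52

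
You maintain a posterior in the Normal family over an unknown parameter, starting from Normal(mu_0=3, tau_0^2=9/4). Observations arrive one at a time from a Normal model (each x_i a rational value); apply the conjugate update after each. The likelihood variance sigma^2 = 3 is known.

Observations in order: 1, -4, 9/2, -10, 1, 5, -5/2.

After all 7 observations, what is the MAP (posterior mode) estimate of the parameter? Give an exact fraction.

obs 1: x=1 → posterior Normal(15/7, 9/7)
obs 2: x=-4 → posterior Normal(3/10, 9/10)
obs 3: x=9/2 → posterior Normal(33/26, 9/13)
obs 4: x=-10 → posterior Normal(-27/32, 9/16)
obs 5: x=1 → posterior Normal(-21/38, 9/19)
obs 6: x=5 → posterior Normal(9/44, 9/22)
obs 7: x=-5/2 → posterior Normal(-3/25, 9/25)

-3/25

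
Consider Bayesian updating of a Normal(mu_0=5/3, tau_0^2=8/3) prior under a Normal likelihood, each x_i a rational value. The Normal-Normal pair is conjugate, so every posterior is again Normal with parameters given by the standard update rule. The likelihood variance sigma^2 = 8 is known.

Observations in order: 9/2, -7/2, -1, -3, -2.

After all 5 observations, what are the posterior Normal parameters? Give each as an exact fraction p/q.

obs 1: x=9/2 → posterior Normal(19/8, 2)
obs 2: x=-7/2 → posterior Normal(6/5, 8/5)
obs 3: x=-1 → posterior Normal(5/6, 4/3)
obs 4: x=-3 → posterior Normal(2/7, 8/7)
obs 5: x=-2 → posterior Normal(0, 1)

mu_0=0, tau_0^2=1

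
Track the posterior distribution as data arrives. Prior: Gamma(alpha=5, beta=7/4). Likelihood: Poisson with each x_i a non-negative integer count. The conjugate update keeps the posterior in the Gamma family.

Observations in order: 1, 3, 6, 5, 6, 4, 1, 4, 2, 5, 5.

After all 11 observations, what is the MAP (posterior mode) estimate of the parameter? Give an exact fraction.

184/51

obs 1: x=1 → posterior Gamma(6, 11/4)
obs 2: x=3 → posterior Gamma(9, 15/4)
obs 3: x=6 → posterior Gamma(15, 19/4)
obs 4: x=5 → posterior Gamma(20, 23/4)
obs 5: x=6 → posterior Gamma(26, 27/4)
obs 6: x=4 → posterior Gamma(30, 31/4)
obs 7: x=1 → posterior Gamma(31, 35/4)
obs 8: x=4 → posterior Gamma(35, 39/4)
obs 9: x=2 → posterior Gamma(37, 43/4)
obs 10: x=5 → posterior Gamma(42, 47/4)
obs 11: x=5 → posterior Gamma(47, 51/4)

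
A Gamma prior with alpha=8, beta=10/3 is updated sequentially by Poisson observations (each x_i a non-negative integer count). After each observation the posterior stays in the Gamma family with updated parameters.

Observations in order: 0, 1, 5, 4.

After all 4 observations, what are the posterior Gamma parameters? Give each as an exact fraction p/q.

alpha=18, beta=22/3

obs 1: x=0 → posterior Gamma(8, 13/3)
obs 2: x=1 → posterior Gamma(9, 16/3)
obs 3: x=5 → posterior Gamma(14, 19/3)
obs 4: x=4 → posterior Gamma(18, 22/3)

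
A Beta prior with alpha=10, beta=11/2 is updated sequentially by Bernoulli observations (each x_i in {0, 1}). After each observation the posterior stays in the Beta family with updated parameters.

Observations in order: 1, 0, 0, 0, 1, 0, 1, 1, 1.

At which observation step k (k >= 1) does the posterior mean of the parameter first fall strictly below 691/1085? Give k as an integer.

obs 1: x=1 → posterior Beta(11, 11/2)
obs 2: x=0 → posterior Beta(11, 13/2)
obs 3: x=0 → posterior Beta(11, 15/2)
obs 4: x=0 → posterior Beta(11, 17/2)
obs 5: x=1 → posterior Beta(12, 17/2)
obs 6: x=0 → posterior Beta(12, 19/2)
obs 7: x=1 → posterior Beta(13, 19/2)
obs 8: x=1 → posterior Beta(14, 19/2)
obs 9: x=1 → posterior Beta(15, 19/2)

k = 2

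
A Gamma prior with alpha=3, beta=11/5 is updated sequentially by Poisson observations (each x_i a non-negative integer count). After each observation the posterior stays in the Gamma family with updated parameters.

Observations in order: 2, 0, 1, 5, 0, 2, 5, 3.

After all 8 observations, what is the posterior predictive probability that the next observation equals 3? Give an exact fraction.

22856210768590815157037987043598511362875/129245255116925874635185715405039733833728

obs 1: x=2 → posterior Gamma(5, 16/5)
obs 2: x=0 → posterior Gamma(5, 21/5)
obs 3: x=1 → posterior Gamma(6, 26/5)
obs 4: x=5 → posterior Gamma(11, 31/5)
obs 5: x=0 → posterior Gamma(11, 36/5)
obs 6: x=2 → posterior Gamma(13, 41/5)
obs 7: x=5 → posterior Gamma(18, 46/5)
obs 8: x=3 → posterior Gamma(21, 51/5)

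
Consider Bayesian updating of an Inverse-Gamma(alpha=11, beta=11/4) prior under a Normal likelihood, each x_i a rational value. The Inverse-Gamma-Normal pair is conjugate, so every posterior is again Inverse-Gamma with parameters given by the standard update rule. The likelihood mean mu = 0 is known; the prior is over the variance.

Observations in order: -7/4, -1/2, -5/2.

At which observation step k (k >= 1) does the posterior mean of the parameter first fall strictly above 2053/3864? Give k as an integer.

k = 3

obs 1: x=-7/4 → posterior Inverse-Gamma(23/2, 137/32)
obs 2: x=-1/2 → posterior Inverse-Gamma(12, 141/32)
obs 3: x=-5/2 → posterior Inverse-Gamma(25/2, 241/32)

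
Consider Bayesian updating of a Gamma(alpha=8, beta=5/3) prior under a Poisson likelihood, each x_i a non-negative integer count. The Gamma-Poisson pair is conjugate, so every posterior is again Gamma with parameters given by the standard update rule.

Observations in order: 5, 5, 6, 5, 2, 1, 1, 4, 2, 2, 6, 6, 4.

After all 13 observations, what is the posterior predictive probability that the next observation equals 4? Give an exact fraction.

187664639181763183340236818895659843221437531659500099055932130111463777127265385325889706270748835840/995335133367449946250963967342411763029420336473508547652852372984148005049884167284311711109051438447

obs 1: x=5 → posterior Gamma(13, 8/3)
obs 2: x=5 → posterior Gamma(18, 11/3)
obs 3: x=6 → posterior Gamma(24, 14/3)
obs 4: x=5 → posterior Gamma(29, 17/3)
obs 5: x=2 → posterior Gamma(31, 20/3)
obs 6: x=1 → posterior Gamma(32, 23/3)
obs 7: x=1 → posterior Gamma(33, 26/3)
obs 8: x=4 → posterior Gamma(37, 29/3)
obs 9: x=2 → posterior Gamma(39, 32/3)
obs 10: x=2 → posterior Gamma(41, 35/3)
obs 11: x=6 → posterior Gamma(47, 38/3)
obs 12: x=6 → posterior Gamma(53, 41/3)
obs 13: x=4 → posterior Gamma(57, 44/3)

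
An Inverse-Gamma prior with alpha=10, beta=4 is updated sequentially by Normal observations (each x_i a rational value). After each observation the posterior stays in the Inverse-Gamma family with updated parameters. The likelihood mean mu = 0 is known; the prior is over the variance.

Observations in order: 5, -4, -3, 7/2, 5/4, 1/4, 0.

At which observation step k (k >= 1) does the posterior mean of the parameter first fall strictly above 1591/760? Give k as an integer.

obs 1: x=5 → posterior Inverse-Gamma(21/2, 33/2)
obs 2: x=-4 → posterior Inverse-Gamma(11, 49/2)
obs 3: x=-3 → posterior Inverse-Gamma(23/2, 29)
obs 4: x=7/2 → posterior Inverse-Gamma(12, 281/8)
obs 5: x=5/4 → posterior Inverse-Gamma(25/2, 1149/32)
obs 6: x=1/4 → posterior Inverse-Gamma(13, 575/16)
obs 7: x=0 → posterior Inverse-Gamma(27/2, 575/16)

k = 2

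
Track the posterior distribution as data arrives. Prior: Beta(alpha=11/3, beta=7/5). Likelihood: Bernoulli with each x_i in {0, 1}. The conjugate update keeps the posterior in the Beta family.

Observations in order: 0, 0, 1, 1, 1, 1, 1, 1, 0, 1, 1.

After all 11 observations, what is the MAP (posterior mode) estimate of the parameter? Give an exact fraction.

obs 1: x=0 → posterior Beta(11/3, 12/5)
obs 2: x=0 → posterior Beta(11/3, 17/5)
obs 3: x=1 → posterior Beta(14/3, 17/5)
obs 4: x=1 → posterior Beta(17/3, 17/5)
obs 5: x=1 → posterior Beta(20/3, 17/5)
obs 6: x=1 → posterior Beta(23/3, 17/5)
obs 7: x=1 → posterior Beta(26/3, 17/5)
obs 8: x=1 → posterior Beta(29/3, 17/5)
obs 9: x=0 → posterior Beta(29/3, 22/5)
obs 10: x=1 → posterior Beta(32/3, 22/5)
obs 11: x=1 → posterior Beta(35/3, 22/5)

160/211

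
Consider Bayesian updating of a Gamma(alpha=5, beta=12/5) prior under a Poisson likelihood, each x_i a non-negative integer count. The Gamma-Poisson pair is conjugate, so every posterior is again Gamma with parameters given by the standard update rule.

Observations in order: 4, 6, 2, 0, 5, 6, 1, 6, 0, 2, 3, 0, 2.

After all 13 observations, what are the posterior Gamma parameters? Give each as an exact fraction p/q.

obs 1: x=4 → posterior Gamma(9, 17/5)
obs 2: x=6 → posterior Gamma(15, 22/5)
obs 3: x=2 → posterior Gamma(17, 27/5)
obs 4: x=0 → posterior Gamma(17, 32/5)
obs 5: x=5 → posterior Gamma(22, 37/5)
obs 6: x=6 → posterior Gamma(28, 42/5)
obs 7: x=1 → posterior Gamma(29, 47/5)
obs 8: x=6 → posterior Gamma(35, 52/5)
obs 9: x=0 → posterior Gamma(35, 57/5)
obs 10: x=2 → posterior Gamma(37, 62/5)
obs 11: x=3 → posterior Gamma(40, 67/5)
obs 12: x=0 → posterior Gamma(40, 72/5)
obs 13: x=2 → posterior Gamma(42, 77/5)

alpha=42, beta=77/5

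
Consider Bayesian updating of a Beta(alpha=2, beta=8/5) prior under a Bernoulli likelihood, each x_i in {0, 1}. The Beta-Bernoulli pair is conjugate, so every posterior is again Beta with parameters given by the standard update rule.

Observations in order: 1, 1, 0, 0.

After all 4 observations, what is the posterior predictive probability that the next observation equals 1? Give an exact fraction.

10/19

obs 1: x=1 → posterior Beta(3, 8/5)
obs 2: x=1 → posterior Beta(4, 8/5)
obs 3: x=0 → posterior Beta(4, 13/5)
obs 4: x=0 → posterior Beta(4, 18/5)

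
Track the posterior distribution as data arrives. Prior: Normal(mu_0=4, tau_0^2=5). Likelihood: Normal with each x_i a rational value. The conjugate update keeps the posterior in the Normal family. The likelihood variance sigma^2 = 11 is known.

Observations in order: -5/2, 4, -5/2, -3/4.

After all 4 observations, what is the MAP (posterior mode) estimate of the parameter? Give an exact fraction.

141/124

obs 1: x=-5/2 → posterior Normal(63/32, 55/16)
obs 2: x=4 → posterior Normal(103/42, 55/21)
obs 3: x=-5/2 → posterior Normal(3/2, 55/26)
obs 4: x=-3/4 → posterior Normal(141/124, 55/31)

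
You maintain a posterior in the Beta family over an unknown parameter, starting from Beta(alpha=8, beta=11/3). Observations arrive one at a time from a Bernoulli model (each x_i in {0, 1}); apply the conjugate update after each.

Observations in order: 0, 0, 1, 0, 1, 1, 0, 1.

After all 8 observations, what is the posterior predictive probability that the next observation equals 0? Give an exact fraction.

23/59

obs 1: x=0 → posterior Beta(8, 14/3)
obs 2: x=0 → posterior Beta(8, 17/3)
obs 3: x=1 → posterior Beta(9, 17/3)
obs 4: x=0 → posterior Beta(9, 20/3)
obs 5: x=1 → posterior Beta(10, 20/3)
obs 6: x=1 → posterior Beta(11, 20/3)
obs 7: x=0 → posterior Beta(11, 23/3)
obs 8: x=1 → posterior Beta(12, 23/3)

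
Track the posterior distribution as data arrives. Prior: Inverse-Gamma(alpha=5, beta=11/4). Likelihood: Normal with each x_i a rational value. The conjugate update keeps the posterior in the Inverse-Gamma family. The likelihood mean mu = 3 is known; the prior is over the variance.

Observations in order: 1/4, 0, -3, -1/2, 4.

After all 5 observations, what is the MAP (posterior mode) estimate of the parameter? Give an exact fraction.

1141/272

obs 1: x=1/4 → posterior Inverse-Gamma(11/2, 209/32)
obs 2: x=0 → posterior Inverse-Gamma(6, 353/32)
obs 3: x=-3 → posterior Inverse-Gamma(13/2, 929/32)
obs 4: x=-1/2 → posterior Inverse-Gamma(7, 1125/32)
obs 5: x=4 → posterior Inverse-Gamma(15/2, 1141/32)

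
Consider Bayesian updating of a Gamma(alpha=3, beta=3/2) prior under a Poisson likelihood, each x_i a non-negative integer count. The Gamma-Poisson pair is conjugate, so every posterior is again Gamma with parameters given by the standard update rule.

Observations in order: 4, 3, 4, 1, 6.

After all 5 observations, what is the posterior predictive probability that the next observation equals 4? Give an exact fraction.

obs 1: x=4 → posterior Gamma(7, 5/2)
obs 2: x=3 → posterior Gamma(10, 7/2)
obs 3: x=4 → posterior Gamma(14, 9/2)
obs 4: x=1 → posterior Gamma(15, 11/2)
obs 5: x=6 → posterior Gamma(21, 13/2)

14001640991650580655344493536/84170560980141162872314453125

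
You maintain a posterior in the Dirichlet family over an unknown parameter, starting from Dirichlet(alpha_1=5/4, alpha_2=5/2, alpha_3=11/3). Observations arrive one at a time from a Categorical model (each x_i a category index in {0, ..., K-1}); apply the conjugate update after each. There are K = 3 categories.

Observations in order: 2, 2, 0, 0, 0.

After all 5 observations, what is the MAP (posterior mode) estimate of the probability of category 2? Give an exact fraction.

obs 1: x=2 → posterior Dirichlet(5/4, 5/2, 14/3)
obs 2: x=2 → posterior Dirichlet(5/4, 5/2, 17/3)
obs 3: x=0 → posterior Dirichlet(9/4, 5/2, 17/3)
obs 4: x=0 → posterior Dirichlet(13/4, 5/2, 17/3)
obs 5: x=0 → posterior Dirichlet(17/4, 5/2, 17/3)

56/113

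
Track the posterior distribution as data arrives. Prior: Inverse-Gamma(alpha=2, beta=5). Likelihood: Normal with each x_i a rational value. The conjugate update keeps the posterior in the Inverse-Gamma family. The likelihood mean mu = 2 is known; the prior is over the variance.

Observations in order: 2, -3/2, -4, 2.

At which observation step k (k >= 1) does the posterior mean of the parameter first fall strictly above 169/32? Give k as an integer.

k = 2

obs 1: x=2 → posterior Inverse-Gamma(5/2, 5)
obs 2: x=-3/2 → posterior Inverse-Gamma(3, 89/8)
obs 3: x=-4 → posterior Inverse-Gamma(7/2, 233/8)
obs 4: x=2 → posterior Inverse-Gamma(4, 233/8)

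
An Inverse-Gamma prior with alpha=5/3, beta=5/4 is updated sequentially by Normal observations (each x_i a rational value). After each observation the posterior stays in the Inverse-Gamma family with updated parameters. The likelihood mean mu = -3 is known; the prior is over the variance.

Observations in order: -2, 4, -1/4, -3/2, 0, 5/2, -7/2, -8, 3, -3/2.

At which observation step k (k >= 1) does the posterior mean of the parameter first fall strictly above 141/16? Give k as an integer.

obs 1: x=-2 → posterior Inverse-Gamma(13/6, 7/4)
obs 2: x=4 → posterior Inverse-Gamma(8/3, 105/4)
obs 3: x=-1/4 → posterior Inverse-Gamma(19/6, 961/32)
obs 4: x=-3/2 → posterior Inverse-Gamma(11/3, 997/32)
obs 5: x=0 → posterior Inverse-Gamma(25/6, 1141/32)
obs 6: x=5/2 → posterior Inverse-Gamma(14/3, 1625/32)
obs 7: x=-7/2 → posterior Inverse-Gamma(31/6, 1629/32)
obs 8: x=-8 → posterior Inverse-Gamma(17/3, 2029/32)
obs 9: x=3 → posterior Inverse-Gamma(37/6, 2605/32)
obs 10: x=-3/2 → posterior Inverse-Gamma(20/3, 2641/32)

k = 2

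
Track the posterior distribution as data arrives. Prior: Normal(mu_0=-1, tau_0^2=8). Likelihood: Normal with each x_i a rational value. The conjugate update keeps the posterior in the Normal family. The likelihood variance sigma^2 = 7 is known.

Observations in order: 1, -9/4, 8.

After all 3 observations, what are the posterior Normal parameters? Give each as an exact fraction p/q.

mu_0=47/31, tau_0^2=56/31

obs 1: x=1 → posterior Normal(1/15, 56/15)
obs 2: x=-9/4 → posterior Normal(-17/23, 56/23)
obs 3: x=8 → posterior Normal(47/31, 56/31)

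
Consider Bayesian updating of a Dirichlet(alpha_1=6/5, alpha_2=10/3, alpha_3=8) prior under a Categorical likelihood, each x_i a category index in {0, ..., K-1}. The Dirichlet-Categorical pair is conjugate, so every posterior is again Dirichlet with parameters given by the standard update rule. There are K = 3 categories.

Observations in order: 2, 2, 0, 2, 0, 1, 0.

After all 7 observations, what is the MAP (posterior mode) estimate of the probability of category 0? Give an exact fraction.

obs 1: x=2 → posterior Dirichlet(6/5, 10/3, 9)
obs 2: x=2 → posterior Dirichlet(6/5, 10/3, 10)
obs 3: x=0 → posterior Dirichlet(11/5, 10/3, 10)
obs 4: x=2 → posterior Dirichlet(11/5, 10/3, 11)
obs 5: x=0 → posterior Dirichlet(16/5, 10/3, 11)
obs 6: x=1 → posterior Dirichlet(16/5, 13/3, 11)
obs 7: x=0 → posterior Dirichlet(21/5, 13/3, 11)

6/31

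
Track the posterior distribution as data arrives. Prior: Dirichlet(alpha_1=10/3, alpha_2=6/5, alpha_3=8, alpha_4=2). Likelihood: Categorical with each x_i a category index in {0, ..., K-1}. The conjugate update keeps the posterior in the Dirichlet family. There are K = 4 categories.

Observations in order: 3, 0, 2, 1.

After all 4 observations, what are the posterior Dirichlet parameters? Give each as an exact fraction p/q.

alpha_1=13/3, alpha_2=11/5, alpha_3=9, alpha_4=3

obs 1: x=3 → posterior Dirichlet(10/3, 6/5, 8, 3)
obs 2: x=0 → posterior Dirichlet(13/3, 6/5, 8, 3)
obs 3: x=2 → posterior Dirichlet(13/3, 6/5, 9, 3)
obs 4: x=1 → posterior Dirichlet(13/3, 11/5, 9, 3)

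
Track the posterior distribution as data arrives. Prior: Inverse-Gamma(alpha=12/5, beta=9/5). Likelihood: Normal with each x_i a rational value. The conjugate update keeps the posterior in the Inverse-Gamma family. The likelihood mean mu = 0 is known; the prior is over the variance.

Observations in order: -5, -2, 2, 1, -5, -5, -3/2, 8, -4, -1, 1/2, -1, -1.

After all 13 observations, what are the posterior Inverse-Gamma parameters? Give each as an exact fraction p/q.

obs 1: x=-5 → posterior Inverse-Gamma(29/10, 143/10)
obs 2: x=-2 → posterior Inverse-Gamma(17/5, 163/10)
obs 3: x=2 → posterior Inverse-Gamma(39/10, 183/10)
obs 4: x=1 → posterior Inverse-Gamma(22/5, 94/5)
obs 5: x=-5 → posterior Inverse-Gamma(49/10, 313/10)
obs 6: x=-5 → posterior Inverse-Gamma(27/5, 219/5)
obs 7: x=-3/2 → posterior Inverse-Gamma(59/10, 1797/40)
obs 8: x=8 → posterior Inverse-Gamma(32/5, 3077/40)
obs 9: x=-4 → posterior Inverse-Gamma(69/10, 3397/40)
obs 10: x=-1 → posterior Inverse-Gamma(37/5, 3417/40)
obs 11: x=1/2 → posterior Inverse-Gamma(79/10, 1711/20)
obs 12: x=-1 → posterior Inverse-Gamma(42/5, 1721/20)
obs 13: x=-1 → posterior Inverse-Gamma(89/10, 1731/20)

alpha=89/10, beta=1731/20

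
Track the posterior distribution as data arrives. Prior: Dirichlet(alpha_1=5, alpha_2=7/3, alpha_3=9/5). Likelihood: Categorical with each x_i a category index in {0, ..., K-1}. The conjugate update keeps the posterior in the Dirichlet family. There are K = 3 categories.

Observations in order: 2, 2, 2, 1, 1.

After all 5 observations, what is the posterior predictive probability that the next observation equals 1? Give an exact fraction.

obs 1: x=2 → posterior Dirichlet(5, 7/3, 14/5)
obs 2: x=2 → posterior Dirichlet(5, 7/3, 19/5)
obs 3: x=2 → posterior Dirichlet(5, 7/3, 24/5)
obs 4: x=1 → posterior Dirichlet(5, 10/3, 24/5)
obs 5: x=1 → posterior Dirichlet(5, 13/3, 24/5)

65/212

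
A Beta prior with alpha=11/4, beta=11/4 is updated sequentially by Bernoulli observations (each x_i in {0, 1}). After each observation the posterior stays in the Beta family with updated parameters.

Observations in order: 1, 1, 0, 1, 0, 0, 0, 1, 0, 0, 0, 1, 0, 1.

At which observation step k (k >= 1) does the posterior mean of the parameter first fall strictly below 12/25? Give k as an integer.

obs 1: x=1 → posterior Beta(15/4, 11/4)
obs 2: x=1 → posterior Beta(19/4, 11/4)
obs 3: x=0 → posterior Beta(19/4, 15/4)
obs 4: x=1 → posterior Beta(23/4, 15/4)
obs 5: x=0 → posterior Beta(23/4, 19/4)
obs 6: x=0 → posterior Beta(23/4, 23/4)
obs 7: x=0 → posterior Beta(23/4, 27/4)
obs 8: x=1 → posterior Beta(27/4, 27/4)
obs 9: x=0 → posterior Beta(27/4, 31/4)
obs 10: x=0 → posterior Beta(27/4, 35/4)
obs 11: x=0 → posterior Beta(27/4, 39/4)
obs 12: x=1 → posterior Beta(31/4, 39/4)
obs 13: x=0 → posterior Beta(31/4, 43/4)
obs 14: x=1 → posterior Beta(35/4, 43/4)

k = 7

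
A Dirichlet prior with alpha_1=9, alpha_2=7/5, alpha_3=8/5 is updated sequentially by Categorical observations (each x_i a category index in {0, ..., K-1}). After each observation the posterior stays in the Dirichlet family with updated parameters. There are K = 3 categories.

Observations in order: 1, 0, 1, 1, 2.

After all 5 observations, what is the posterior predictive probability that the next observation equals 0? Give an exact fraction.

obs 1: x=1 → posterior Dirichlet(9, 12/5, 8/5)
obs 2: x=0 → posterior Dirichlet(10, 12/5, 8/5)
obs 3: x=1 → posterior Dirichlet(10, 17/5, 8/5)
obs 4: x=1 → posterior Dirichlet(10, 22/5, 8/5)
obs 5: x=2 → posterior Dirichlet(10, 22/5, 13/5)

10/17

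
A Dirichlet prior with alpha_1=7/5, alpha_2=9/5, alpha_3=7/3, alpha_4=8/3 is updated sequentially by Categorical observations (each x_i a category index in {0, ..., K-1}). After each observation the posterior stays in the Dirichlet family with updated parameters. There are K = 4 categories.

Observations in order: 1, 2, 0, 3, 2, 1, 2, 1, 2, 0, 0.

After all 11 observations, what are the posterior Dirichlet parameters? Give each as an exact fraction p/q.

alpha_1=22/5, alpha_2=24/5, alpha_3=19/3, alpha_4=11/3

obs 1: x=1 → posterior Dirichlet(7/5, 14/5, 7/3, 8/3)
obs 2: x=2 → posterior Dirichlet(7/5, 14/5, 10/3, 8/3)
obs 3: x=0 → posterior Dirichlet(12/5, 14/5, 10/3, 8/3)
obs 4: x=3 → posterior Dirichlet(12/5, 14/5, 10/3, 11/3)
obs 5: x=2 → posterior Dirichlet(12/5, 14/5, 13/3, 11/3)
obs 6: x=1 → posterior Dirichlet(12/5, 19/5, 13/3, 11/3)
obs 7: x=2 → posterior Dirichlet(12/5, 19/5, 16/3, 11/3)
obs 8: x=1 → posterior Dirichlet(12/5, 24/5, 16/3, 11/3)
obs 9: x=2 → posterior Dirichlet(12/5, 24/5, 19/3, 11/3)
obs 10: x=0 → posterior Dirichlet(17/5, 24/5, 19/3, 11/3)
obs 11: x=0 → posterior Dirichlet(22/5, 24/5, 19/3, 11/3)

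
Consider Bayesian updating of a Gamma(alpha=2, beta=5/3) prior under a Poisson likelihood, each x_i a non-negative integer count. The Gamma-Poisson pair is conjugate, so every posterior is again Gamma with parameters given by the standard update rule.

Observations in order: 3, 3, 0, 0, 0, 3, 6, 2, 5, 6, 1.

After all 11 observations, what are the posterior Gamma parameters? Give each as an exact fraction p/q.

obs 1: x=3 → posterior Gamma(5, 8/3)
obs 2: x=3 → posterior Gamma(8, 11/3)
obs 3: x=0 → posterior Gamma(8, 14/3)
obs 4: x=0 → posterior Gamma(8, 17/3)
obs 5: x=0 → posterior Gamma(8, 20/3)
obs 6: x=3 → posterior Gamma(11, 23/3)
obs 7: x=6 → posterior Gamma(17, 26/3)
obs 8: x=2 → posterior Gamma(19, 29/3)
obs 9: x=5 → posterior Gamma(24, 32/3)
obs 10: x=6 → posterior Gamma(30, 35/3)
obs 11: x=1 → posterior Gamma(31, 38/3)

alpha=31, beta=38/3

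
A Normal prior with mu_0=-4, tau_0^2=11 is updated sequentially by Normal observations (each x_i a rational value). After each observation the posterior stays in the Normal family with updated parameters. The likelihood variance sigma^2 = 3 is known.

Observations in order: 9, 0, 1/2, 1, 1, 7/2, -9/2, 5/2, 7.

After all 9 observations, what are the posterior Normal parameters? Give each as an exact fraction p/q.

obs 1: x=9 → posterior Normal(87/14, 33/14)
obs 2: x=0 → posterior Normal(87/25, 33/25)
obs 3: x=1/2 → posterior Normal(185/72, 11/12)
obs 4: x=1 → posterior Normal(207/94, 33/47)
obs 5: x=1 → posterior Normal(229/116, 33/58)
obs 6: x=7/2 → posterior Normal(51/23, 11/23)
obs 7: x=-9/2 → posterior Normal(207/160, 33/80)
obs 8: x=5/2 → posterior Normal(131/91, 33/91)
obs 9: x=7 → posterior Normal(104/51, 11/34)

mu_0=104/51, tau_0^2=11/34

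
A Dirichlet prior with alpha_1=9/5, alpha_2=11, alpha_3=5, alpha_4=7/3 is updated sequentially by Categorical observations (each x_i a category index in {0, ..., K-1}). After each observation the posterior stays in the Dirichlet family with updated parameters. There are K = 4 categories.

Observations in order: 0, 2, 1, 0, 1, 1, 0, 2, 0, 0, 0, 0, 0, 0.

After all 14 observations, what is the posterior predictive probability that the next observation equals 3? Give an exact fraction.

35/512

obs 1: x=0 → posterior Dirichlet(14/5, 11, 5, 7/3)
obs 2: x=2 → posterior Dirichlet(14/5, 11, 6, 7/3)
obs 3: x=1 → posterior Dirichlet(14/5, 12, 6, 7/3)
obs 4: x=0 → posterior Dirichlet(19/5, 12, 6, 7/3)
obs 5: x=1 → posterior Dirichlet(19/5, 13, 6, 7/3)
obs 6: x=1 → posterior Dirichlet(19/5, 14, 6, 7/3)
obs 7: x=0 → posterior Dirichlet(24/5, 14, 6, 7/3)
obs 8: x=2 → posterior Dirichlet(24/5, 14, 7, 7/3)
obs 9: x=0 → posterior Dirichlet(29/5, 14, 7, 7/3)
obs 10: x=0 → posterior Dirichlet(34/5, 14, 7, 7/3)
obs 11: x=0 → posterior Dirichlet(39/5, 14, 7, 7/3)
obs 12: x=0 → posterior Dirichlet(44/5, 14, 7, 7/3)
obs 13: x=0 → posterior Dirichlet(49/5, 14, 7, 7/3)
obs 14: x=0 → posterior Dirichlet(54/5, 14, 7, 7/3)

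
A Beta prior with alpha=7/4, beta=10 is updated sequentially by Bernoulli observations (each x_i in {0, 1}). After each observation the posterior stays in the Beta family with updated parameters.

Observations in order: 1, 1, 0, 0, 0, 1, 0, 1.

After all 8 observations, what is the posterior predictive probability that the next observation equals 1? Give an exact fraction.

obs 1: x=1 → posterior Beta(11/4, 10)
obs 2: x=1 → posterior Beta(15/4, 10)
obs 3: x=0 → posterior Beta(15/4, 11)
obs 4: x=0 → posterior Beta(15/4, 12)
obs 5: x=0 → posterior Beta(15/4, 13)
obs 6: x=1 → posterior Beta(19/4, 13)
obs 7: x=0 → posterior Beta(19/4, 14)
obs 8: x=1 → posterior Beta(23/4, 14)

23/79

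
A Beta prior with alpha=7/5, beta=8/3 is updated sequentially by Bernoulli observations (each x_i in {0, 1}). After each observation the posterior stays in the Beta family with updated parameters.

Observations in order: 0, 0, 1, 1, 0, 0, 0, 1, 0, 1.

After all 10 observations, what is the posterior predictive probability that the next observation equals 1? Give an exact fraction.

obs 1: x=0 → posterior Beta(7/5, 11/3)
obs 2: x=0 → posterior Beta(7/5, 14/3)
obs 3: x=1 → posterior Beta(12/5, 14/3)
obs 4: x=1 → posterior Beta(17/5, 14/3)
obs 5: x=0 → posterior Beta(17/5, 17/3)
obs 6: x=0 → posterior Beta(17/5, 20/3)
obs 7: x=0 → posterior Beta(17/5, 23/3)
obs 8: x=1 → posterior Beta(22/5, 23/3)
obs 9: x=0 → posterior Beta(22/5, 26/3)
obs 10: x=1 → posterior Beta(27/5, 26/3)

81/211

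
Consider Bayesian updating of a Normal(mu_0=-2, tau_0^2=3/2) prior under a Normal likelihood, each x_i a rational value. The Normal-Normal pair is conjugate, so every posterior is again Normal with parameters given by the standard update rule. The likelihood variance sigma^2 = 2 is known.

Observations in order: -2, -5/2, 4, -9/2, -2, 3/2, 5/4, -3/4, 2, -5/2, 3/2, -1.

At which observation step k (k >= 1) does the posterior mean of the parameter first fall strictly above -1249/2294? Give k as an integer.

obs 1: x=-2 → posterior Normal(-2, 6/7)
obs 2: x=-5/2 → posterior Normal(-43/20, 3/5)
obs 3: x=4 → posterior Normal(-19/26, 6/13)
obs 4: x=-9/2 → posterior Normal(-23/16, 3/8)
obs 5: x=-2 → posterior Normal(-29/19, 6/19)
obs 6: x=3/2 → posterior Normal(-49/44, 3/11)
obs 7: x=5/4 → posterior Normal(-83/100, 6/25)
obs 8: x=-3/4 → posterior Normal(-23/28, 3/14)
obs 9: x=2 → posterior Normal(-17/31, 6/31)
obs 10: x=-5/2 → posterior Normal(-49/68, 3/17)
obs 11: x=3/2 → posterior Normal(-20/37, 6/37)
obs 12: x=-1 → posterior Normal(-23/40, 3/20)

k = 11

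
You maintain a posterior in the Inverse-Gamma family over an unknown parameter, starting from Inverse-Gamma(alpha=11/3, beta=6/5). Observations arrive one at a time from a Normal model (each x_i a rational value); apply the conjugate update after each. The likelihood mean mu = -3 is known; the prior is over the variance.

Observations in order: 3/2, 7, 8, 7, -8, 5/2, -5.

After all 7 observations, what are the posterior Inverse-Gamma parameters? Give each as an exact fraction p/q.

alpha=43/6, beta=4029/20

obs 1: x=3/2 → posterior Inverse-Gamma(25/6, 453/40)
obs 2: x=7 → posterior Inverse-Gamma(14/3, 2453/40)
obs 3: x=8 → posterior Inverse-Gamma(31/6, 4873/40)
obs 4: x=7 → posterior Inverse-Gamma(17/3, 6873/40)
obs 5: x=-8 → posterior Inverse-Gamma(37/6, 7373/40)
obs 6: x=5/2 → posterior Inverse-Gamma(20/3, 3989/20)
obs 7: x=-5 → posterior Inverse-Gamma(43/6, 4029/20)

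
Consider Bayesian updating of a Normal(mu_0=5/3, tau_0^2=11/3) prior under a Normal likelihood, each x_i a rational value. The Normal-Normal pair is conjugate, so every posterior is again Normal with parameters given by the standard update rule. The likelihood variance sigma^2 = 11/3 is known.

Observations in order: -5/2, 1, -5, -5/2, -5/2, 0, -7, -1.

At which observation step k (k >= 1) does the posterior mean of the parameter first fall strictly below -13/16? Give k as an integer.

k = 3

obs 1: x=-5/2 → posterior Normal(-5/12, 11/6)
obs 2: x=1 → posterior Normal(1/18, 11/9)
obs 3: x=-5 → posterior Normal(-29/24, 11/12)
obs 4: x=-5/2 → posterior Normal(-22/15, 11/15)
obs 5: x=-5/2 → posterior Normal(-59/36, 11/18)
obs 6: x=0 → posterior Normal(-59/42, 11/21)
obs 7: x=-7 → posterior Normal(-101/48, 11/24)
obs 8: x=-1 → posterior Normal(-107/54, 11/27)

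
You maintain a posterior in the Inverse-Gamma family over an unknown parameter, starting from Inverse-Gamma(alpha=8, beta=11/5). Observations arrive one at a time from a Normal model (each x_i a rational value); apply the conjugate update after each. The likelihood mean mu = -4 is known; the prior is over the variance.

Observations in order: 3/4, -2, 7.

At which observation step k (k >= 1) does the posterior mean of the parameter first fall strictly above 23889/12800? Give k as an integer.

k = 2

obs 1: x=3/4 → posterior Inverse-Gamma(17/2, 2157/160)
obs 2: x=-2 → posterior Inverse-Gamma(9, 2477/160)
obs 3: x=7 → posterior Inverse-Gamma(19/2, 12157/160)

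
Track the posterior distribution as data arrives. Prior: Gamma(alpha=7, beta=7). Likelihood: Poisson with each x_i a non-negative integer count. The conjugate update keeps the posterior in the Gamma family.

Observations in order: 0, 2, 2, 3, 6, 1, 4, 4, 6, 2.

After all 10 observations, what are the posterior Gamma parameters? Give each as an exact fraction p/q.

obs 1: x=0 → posterior Gamma(7, 8)
obs 2: x=2 → posterior Gamma(9, 9)
obs 3: x=2 → posterior Gamma(11, 10)
obs 4: x=3 → posterior Gamma(14, 11)
obs 5: x=6 → posterior Gamma(20, 12)
obs 6: x=1 → posterior Gamma(21, 13)
obs 7: x=4 → posterior Gamma(25, 14)
obs 8: x=4 → posterior Gamma(29, 15)
obs 9: x=6 → posterior Gamma(35, 16)
obs 10: x=2 → posterior Gamma(37, 17)

alpha=37, beta=17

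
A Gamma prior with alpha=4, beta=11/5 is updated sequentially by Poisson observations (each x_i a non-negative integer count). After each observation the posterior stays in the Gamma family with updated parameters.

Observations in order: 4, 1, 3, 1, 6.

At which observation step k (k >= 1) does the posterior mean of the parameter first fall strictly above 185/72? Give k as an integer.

k = 5

obs 1: x=4 → posterior Gamma(8, 16/5)
obs 2: x=1 → posterior Gamma(9, 21/5)
obs 3: x=3 → posterior Gamma(12, 26/5)
obs 4: x=1 → posterior Gamma(13, 31/5)
obs 5: x=6 → posterior Gamma(19, 36/5)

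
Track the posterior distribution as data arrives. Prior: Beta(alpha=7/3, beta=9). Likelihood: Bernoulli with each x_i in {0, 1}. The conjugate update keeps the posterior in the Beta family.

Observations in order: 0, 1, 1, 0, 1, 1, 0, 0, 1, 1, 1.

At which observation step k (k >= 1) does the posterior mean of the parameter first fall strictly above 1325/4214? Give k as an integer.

k = 5

obs 1: x=0 → posterior Beta(7/3, 10)
obs 2: x=1 → posterior Beta(10/3, 10)
obs 3: x=1 → posterior Beta(13/3, 10)
obs 4: x=0 → posterior Beta(13/3, 11)
obs 5: x=1 → posterior Beta(16/3, 11)
obs 6: x=1 → posterior Beta(19/3, 11)
obs 7: x=0 → posterior Beta(19/3, 12)
obs 8: x=0 → posterior Beta(19/3, 13)
obs 9: x=1 → posterior Beta(22/3, 13)
obs 10: x=1 → posterior Beta(25/3, 13)
obs 11: x=1 → posterior Beta(28/3, 13)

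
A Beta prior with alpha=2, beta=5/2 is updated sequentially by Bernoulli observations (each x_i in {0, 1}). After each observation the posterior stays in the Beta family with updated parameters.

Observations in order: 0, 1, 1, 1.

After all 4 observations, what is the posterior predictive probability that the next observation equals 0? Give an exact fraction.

obs 1: x=0 → posterior Beta(2, 7/2)
obs 2: x=1 → posterior Beta(3, 7/2)
obs 3: x=1 → posterior Beta(4, 7/2)
obs 4: x=1 → posterior Beta(5, 7/2)

7/17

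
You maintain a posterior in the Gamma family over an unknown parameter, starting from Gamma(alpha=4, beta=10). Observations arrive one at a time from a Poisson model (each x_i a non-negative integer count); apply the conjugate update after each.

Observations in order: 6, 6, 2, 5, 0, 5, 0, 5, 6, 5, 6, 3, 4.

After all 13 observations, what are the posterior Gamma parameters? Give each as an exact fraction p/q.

obs 1: x=6 → posterior Gamma(10, 11)
obs 2: x=6 → posterior Gamma(16, 12)
obs 3: x=2 → posterior Gamma(18, 13)
obs 4: x=5 → posterior Gamma(23, 14)
obs 5: x=0 → posterior Gamma(23, 15)
obs 6: x=5 → posterior Gamma(28, 16)
obs 7: x=0 → posterior Gamma(28, 17)
obs 8: x=5 → posterior Gamma(33, 18)
obs 9: x=6 → posterior Gamma(39, 19)
obs 10: x=5 → posterior Gamma(44, 20)
obs 11: x=6 → posterior Gamma(50, 21)
obs 12: x=3 → posterior Gamma(53, 22)
obs 13: x=4 → posterior Gamma(57, 23)

alpha=57, beta=23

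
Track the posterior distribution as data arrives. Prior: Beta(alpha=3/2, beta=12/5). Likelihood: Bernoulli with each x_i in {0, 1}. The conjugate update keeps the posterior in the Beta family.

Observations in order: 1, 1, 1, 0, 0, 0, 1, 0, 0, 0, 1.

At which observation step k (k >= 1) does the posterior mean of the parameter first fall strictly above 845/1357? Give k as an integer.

obs 1: x=1 → posterior Beta(5/2, 12/5)
obs 2: x=1 → posterior Beta(7/2, 12/5)
obs 3: x=1 → posterior Beta(9/2, 12/5)
obs 4: x=0 → posterior Beta(9/2, 17/5)
obs 5: x=0 → posterior Beta(9/2, 22/5)
obs 6: x=0 → posterior Beta(9/2, 27/5)
obs 7: x=1 → posterior Beta(11/2, 27/5)
obs 8: x=0 → posterior Beta(11/2, 32/5)
obs 9: x=0 → posterior Beta(11/2, 37/5)
obs 10: x=0 → posterior Beta(11/2, 42/5)
obs 11: x=1 → posterior Beta(13/2, 42/5)

k = 3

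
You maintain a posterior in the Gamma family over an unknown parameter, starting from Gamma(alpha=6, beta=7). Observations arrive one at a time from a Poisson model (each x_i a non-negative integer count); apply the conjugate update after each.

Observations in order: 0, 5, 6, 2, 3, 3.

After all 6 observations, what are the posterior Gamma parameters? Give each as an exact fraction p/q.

obs 1: x=0 → posterior Gamma(6, 8)
obs 2: x=5 → posterior Gamma(11, 9)
obs 3: x=6 → posterior Gamma(17, 10)
obs 4: x=2 → posterior Gamma(19, 11)
obs 5: x=3 → posterior Gamma(22, 12)
obs 6: x=3 → posterior Gamma(25, 13)

alpha=25, beta=13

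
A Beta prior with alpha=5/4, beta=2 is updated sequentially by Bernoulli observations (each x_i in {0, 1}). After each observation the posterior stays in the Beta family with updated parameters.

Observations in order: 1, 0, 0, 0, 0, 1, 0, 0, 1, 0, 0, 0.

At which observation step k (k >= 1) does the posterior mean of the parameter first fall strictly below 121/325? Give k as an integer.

obs 1: x=1 → posterior Beta(9/4, 2)
obs 2: x=0 → posterior Beta(9/4, 3)
obs 3: x=0 → posterior Beta(9/4, 4)
obs 4: x=0 → posterior Beta(9/4, 5)
obs 5: x=0 → posterior Beta(9/4, 6)
obs 6: x=1 → posterior Beta(13/4, 6)
obs 7: x=0 → posterior Beta(13/4, 7)
obs 8: x=0 → posterior Beta(13/4, 8)
obs 9: x=1 → posterior Beta(17/4, 8)
obs 10: x=0 → posterior Beta(17/4, 9)
obs 11: x=0 → posterior Beta(17/4, 10)
obs 12: x=0 → posterior Beta(17/4, 11)

k = 3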